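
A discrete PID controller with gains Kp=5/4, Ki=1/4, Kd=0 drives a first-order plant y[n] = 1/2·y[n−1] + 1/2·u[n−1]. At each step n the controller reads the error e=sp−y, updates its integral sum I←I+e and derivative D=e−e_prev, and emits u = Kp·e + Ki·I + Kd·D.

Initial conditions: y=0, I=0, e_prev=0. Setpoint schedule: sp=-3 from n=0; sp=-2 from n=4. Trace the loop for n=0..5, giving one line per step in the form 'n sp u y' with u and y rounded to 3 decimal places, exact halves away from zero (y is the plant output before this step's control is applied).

(exact arithmetic carried between steps; '≈' marks a value shown rounded to 6 d.p. or computed from one; I and e_prev carry over from the previous line; the table rounds u and y to 3 d.p., halves away from zero)
n=0: y=0, sp=-3, e=sp−y=-3; I=-3, D=e−e_prev=-3; u=5/4·(-3)+1/4·(-3)+0·(-3)=-4.5; next y=1/2·0+1/2·(-4.5)=-2.25
n=1: y=-2.25, sp=-3, e=sp−y=-0.75; I=-3.75, D=e−e_prev=2.25; u=5/4·(-0.75)+1/4·(-3.75)+0·2.25=-1.875; next y=1/2·(-2.25)+1/2·(-1.875)=-2.0625
n=2: y=-2.0625, sp=-3, e=sp−y=-0.9375; I=-4.6875, D=e−e_prev=-0.1875; u=5/4·(-0.9375)+1/4·(-4.6875)+0·(-0.1875)=-2.34375; next y=1/2·(-2.0625)+1/2·(-2.34375)=-2.203125
n=3: y=-2.203125, sp=-3, e=sp−y=-0.796875; I=-5.484375, D=e−e_prev=0.140625; u=5/4·(-0.796875)+1/4·(-5.484375)+0·0.140625≈-2.367188; next y=1/2·(-2.203125)+1/2·(-2.367188)≈-2.285156
n=4: y≈-2.285156, sp=-2, e=sp−y≈0.285156; I≈-5.199219, D=e−e_prev≈1.082031; u=5/4·0.285156+1/4·(-5.199219)+0·1.082031≈-0.943359; next y=1/2·(-2.285156)+1/2·(-0.943359)≈-1.614258
n=5: y≈-1.614258, sp=-2, e=sp−y≈-0.385742; I≈-5.584961, D=e−e_prev≈-0.670898; u=5/4·(-0.385742)+1/4·(-5.584961)+0·(-0.670898)≈-1.878418; next y=1/2·(-1.614258)+1/2·(-1.878418)≈-1.746338

0 -3 -4.500 0.000
1 -3 -1.875 -2.250
2 -3 -2.344 -2.063
3 -3 -2.367 -2.203
4 -2 -0.943 -2.285
5 -2 -1.878 -1.614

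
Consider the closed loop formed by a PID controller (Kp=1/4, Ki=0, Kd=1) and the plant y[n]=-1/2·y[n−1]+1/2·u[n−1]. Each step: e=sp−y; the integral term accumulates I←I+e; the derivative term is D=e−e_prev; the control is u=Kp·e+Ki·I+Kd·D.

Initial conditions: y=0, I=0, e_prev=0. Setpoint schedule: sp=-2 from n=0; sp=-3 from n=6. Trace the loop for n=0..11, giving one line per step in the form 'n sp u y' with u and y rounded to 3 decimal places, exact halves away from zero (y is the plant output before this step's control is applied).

(exact arithmetic carried between steps; '≈' marks a value shown rounded to 6 d.p. or computed from one; I and e_prev carry over from the previous line; the table rounds u and y to 3 d.p., halves away from zero)
n=0: y=0, sp=-2, e=sp−y=-2; I=-2, D=e−e_prev=-2; u=1/4·(-2)+0·(-2)+1·(-2)=-2.5; next y=-1/2·0+1/2·(-2.5)=-1.25
n=1: y=-1.25, sp=-2, e=sp−y=-0.75; I=-2.75, D=e−e_prev=1.25; u=1/4·(-0.75)+0·(-2.75)+1·1.25=1.0625; next y=-1/2·(-1.25)+1/2·1.0625=1.15625
n=2: y=1.15625, sp=-2, e=sp−y=-3.15625; I=-5.90625, D=e−e_prev=-2.40625; u=1/4·(-3.15625)+0·(-5.90625)+1·(-2.40625)≈-3.195313; next y=-1/2·1.15625+1/2·(-3.195313)≈-2.175781
n=3: y≈-2.175781, sp=-2, e=sp−y≈0.175781; I≈-5.730469, D=e−e_prev≈3.332031; u=1/4·0.175781+0·(-5.730469)+1·3.332031≈3.375977; next y=-1/2·(-2.175781)+1/2·3.375977≈2.775879
n=4: y≈2.775879, sp=-2, e=sp−y≈-4.775879; I≈-10.506348, D=e−e_prev≈-4.951660; u=1/4·(-4.775879)+0·(-10.506348)+1·(-4.951660)≈-6.145630; next y=-1/2·2.775879+1/2·(-6.145630)≈-4.460754
n=5: y≈-4.460754, sp=-2, e=sp−y≈2.460754; I≈-8.045593, D=e−e_prev≈7.236633; u=1/4·2.460754+0·(-8.045593)+1·7.236633≈7.851822; next y=-1/2·(-4.460754)+1/2·7.851822≈6.156288
n=6: y≈6.156288, sp=-3, e=sp−y≈-9.156288; I≈-17.201881, D=e−e_prev≈-11.617043; u=1/4·(-9.156288)+0·(-17.201881)+1·(-11.617043)≈-13.906115; next y=-1/2·6.156288+1/2·(-13.906115)≈-10.031201
n=7: y≈-10.031201, sp=-3, e=sp−y≈7.031201; I≈-10.170680, D=e−e_prev≈16.187490; u=1/4·7.031201+0·(-10.170680)+1·16.187490≈17.945290; next y=-1/2·(-10.031201)+1/2·17.945290≈13.988246
n=8: y≈13.988246, sp=-3, e=sp−y≈-16.988246; I≈-27.158926, D=e−e_prev≈-24.019447; u=1/4·(-16.988246)+0·(-27.158926)+1·(-24.019447)≈-28.266508; next y=-1/2·13.988246+1/2·(-28.266508)≈-21.127377
n=9: y≈-21.127377, sp=-3, e=sp−y≈18.127377; I≈-9.031549, D=e−e_prev≈35.115623; u=1/4·18.127377+0·(-9.031549)+1·35.115623≈39.647467; next y=-1/2·(-21.127377)+1/2·39.647467≈30.387422
n=10: y≈30.387422, sp=-3, e=sp−y≈-33.387422; I≈-42.418971, D=e−e_prev≈-51.514799; u=1/4·(-33.387422)+0·(-42.418971)+1·(-51.514799)≈-59.861654; next y=-1/2·30.387422+1/2·(-59.861654)≈-45.124538
n=11: y≈-45.124538, sp=-3, e=sp−y≈42.124538; I≈-0.294432, D=e−e_prev≈75.511960; u=1/4·42.124538+0·(-0.294432)+1·75.511960≈86.043095; next y=-1/2·(-45.124538)+1/2·86.043095≈65.583816

0 -2 -2.500 0.000
1 -2 1.063 -1.250
2 -2 -3.195 1.156
3 -2 3.376 -2.176
4 -2 -6.146 2.776
5 -2 7.852 -4.461
6 -3 -13.906 6.156
7 -3 17.945 -10.031
8 -3 -28.267 13.988
9 -3 39.647 -21.127
10 -3 -59.862 30.387
11 -3 86.043 -45.125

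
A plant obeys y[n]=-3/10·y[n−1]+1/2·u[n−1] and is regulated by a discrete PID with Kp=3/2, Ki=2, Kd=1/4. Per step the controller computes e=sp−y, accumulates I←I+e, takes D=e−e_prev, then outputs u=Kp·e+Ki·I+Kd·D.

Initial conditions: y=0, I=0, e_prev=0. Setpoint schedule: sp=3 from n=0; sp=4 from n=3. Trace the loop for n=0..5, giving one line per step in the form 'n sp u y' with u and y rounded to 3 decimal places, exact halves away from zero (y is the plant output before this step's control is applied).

(exact arithmetic carried between steps; '≈' marks a value shown rounded to 6 d.p. or computed from one; I and e_prev carry over from the previous line; the table rounds u and y to 3 d.p., halves away from zero)
n=0: y=0, sp=3, e=sp−y=3; I=3, D=e−e_prev=3; u=3/2·3+2·3+1/4·3=11.25; next y=-3/10·0+1/2·11.25=5.625
n=1: y=5.625, sp=3, e=sp−y=-2.625; I=0.375, D=e−e_prev=-5.625; u=3/2·(-2.625)+2·0.375+1/4·(-5.625)=-4.59375; next y=-3/10·5.625+1/2·(-4.59375)=-3.984375
n=2: y=-3.984375, sp=3, e=sp−y=6.984375; I=7.359375, D=e−e_prev=9.609375; u=3/2·6.984375+2·7.359375+1/4·9.609375≈27.597656; next y=-3/10·(-3.984375)+1/2·27.597656≈14.994141
n=3: y≈14.994141, sp=4, e=sp−y≈-10.994141; I≈-3.634766, D=e−e_prev≈-17.978516; u=3/2·(-10.994141)+2·(-3.634766)+1/4·(-17.978516)≈-28.255371; next y=-3/10·14.994141+1/2·(-28.255371)≈-18.625928
n=4: y≈-18.625928, sp=4, e=sp−y≈22.625928; I≈18.991162, D=e−e_prev≈33.620068; u=3/2·22.625928+2·18.991162+1/4·33.620068≈80.326233; next y=-3/10·(-18.625928)+1/2·80.326233≈45.750895
n=5: y≈45.750895, sp=4, e=sp−y≈-41.750895; I≈-22.759733, D=e−e_prev≈-64.376823; u=3/2·(-41.750895)+2·(-22.759733)+1/4·(-64.376823)≈-124.240013; next y=-3/10·45.750895+1/2·(-124.240013)≈-75.845275

0 3 11.250 0.000
1 3 -4.594 5.625
2 3 27.598 -3.984
3 4 -28.255 14.994
4 4 80.326 -18.626
5 4 -124.240 45.751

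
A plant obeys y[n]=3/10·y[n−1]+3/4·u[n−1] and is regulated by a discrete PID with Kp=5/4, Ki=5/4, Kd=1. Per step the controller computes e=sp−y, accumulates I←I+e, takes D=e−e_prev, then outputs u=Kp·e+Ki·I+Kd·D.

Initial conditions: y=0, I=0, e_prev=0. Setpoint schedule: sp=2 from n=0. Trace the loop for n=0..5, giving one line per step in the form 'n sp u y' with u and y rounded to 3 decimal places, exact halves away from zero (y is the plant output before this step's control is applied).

(exact arithmetic carried between steps; '≈' marks a value shown rounded to 6 d.p. or computed from one; I and e_prev carry over from the previous line; the table rounds u and y to 3 d.p., halves away from zero)
n=0: y=0, sp=2, e=sp−y=2; I=2, D=e−e_prev=2; u=5/4·2+5/4·2+1·2=7; next y=3/10·0+3/4·7=5.25
n=1: y=5.25, sp=2, e=sp−y=-3.25; I=-1.25, D=e−e_prev=-5.25; u=5/4·(-3.25)+5/4·(-1.25)+1·(-5.25)=-10.875; next y=3/10·5.25+3/4·(-10.875)=-6.58125
n=2: y=-6.58125, sp=2, e=sp−y=8.58125; I=7.33125, D=e−e_prev=11.83125; u=5/4·8.58125+5/4·7.33125+1·11.83125=31.721875; next y=3/10·(-6.58125)+3/4·31.721875≈21.817031
n=3: y≈21.817031, sp=2, e=sp−y≈-19.817031; I≈-12.485781, D=e−e_prev≈-28.398281; u=5/4·(-19.817031)+5/4·(-12.485781)+1·(-28.398281)≈-68.776797; next y=3/10·21.817031+3/4·(-68.776797)≈-45.037488
n=4: y≈-45.037488, sp=2, e=sp−y≈47.037488; I≈34.551707, D=e−e_prev≈66.854520; u=5/4·47.037488+5/4·34.551707+1·66.854520≈168.841014; next y=3/10·(-45.037488)+3/4·168.841014≈113.119514
n=5: y≈113.119514, sp=2, e=sp−y≈-111.119514; I≈-76.567807, D=e−e_prev≈-158.157002; u=5/4·(-111.119514)+5/4·(-76.567807)+1·(-158.157002)≈-392.766153; next y=3/10·113.119514+3/4·(-392.766153)≈-260.638760

0 2 7.000 0.000
1 2 -10.875 5.250
2 2 31.722 -6.581
3 2 -68.777 21.817
4 2 168.841 -45.037
5 2 -392.766 113.120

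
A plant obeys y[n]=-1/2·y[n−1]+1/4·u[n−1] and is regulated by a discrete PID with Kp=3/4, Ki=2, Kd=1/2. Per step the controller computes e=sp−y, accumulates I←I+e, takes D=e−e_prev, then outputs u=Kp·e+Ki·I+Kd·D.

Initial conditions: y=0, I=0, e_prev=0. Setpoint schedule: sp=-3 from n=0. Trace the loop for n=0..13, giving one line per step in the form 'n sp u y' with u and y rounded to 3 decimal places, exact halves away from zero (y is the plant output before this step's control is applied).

0 -3 -9.750 0.000
1 -3 -6.328 -2.438
2 -3 -15.413 -0.363
3 -3 -8.897 -3.672
4 -3 -19.878 -0.389
5 -3 -9.203 -4.775
6 -3 -23.648 0.087
7 -3 -7.753 -5.956
8 -3 -27.597 1.040
9 -3 -4.688 -7.419
10 -3 -32.438 2.538
11 -3 0.191 -9.378
12 -3 -38.885 4.737
13 -3 7.386 -12.090

(exact arithmetic carried between steps; '≈' marks a value shown rounded to 6 d.p. or computed from one; I and e_prev carry over from the previous line; the table rounds u and y to 3 d.p., halves away from zero)
n=0: y=0, sp=-3, e=sp−y=-3; I=-3, D=e−e_prev=-3; u=3/4·(-3)+2·(-3)+1/2·(-3)=-9.75; next y=-1/2·0+1/4·(-9.75)=-2.4375
n=1: y=-2.4375, sp=-3, e=sp−y=-0.5625; I=-3.5625, D=e−e_prev=2.4375; u=3/4·(-0.5625)+2·(-3.5625)+1/2·2.4375=-6.328125; next y=-1/2·(-2.4375)+1/4·(-6.328125)≈-0.363281
n=2: y≈-0.363281, sp=-3, e=sp−y≈-2.636719; I≈-6.199219, D=e−e_prev≈-2.074219; u=3/4·(-2.636719)+2·(-6.199219)+1/2·(-2.074219)≈-15.413086; next y=-1/2·(-0.363281)+1/4·(-15.413086)≈-3.671631
n=3: y≈-3.671631, sp=-3, e=sp−y≈0.671631; I≈-5.527588, D=e−e_prev≈3.308350; u=3/4·0.671631+2·(-5.527588)+1/2·3.308350≈-8.897278; next y=-1/2·(-3.671631)+1/4·(-8.897278)≈-0.388504
n=4: y≈-0.388504, sp=-3, e=sp−y≈-2.611496; I≈-8.139084, D=e−e_prev≈-3.283127; u=3/4·(-2.611496)+2·(-8.139084)+1/2·(-3.283127)≈-19.878353; next y=-1/2·(-0.388504)+1/4·(-19.878353)≈-4.775336
n=5: y≈-4.775336, sp=-3, e=sp−y≈1.775336; I≈-6.363748, D=e−e_prev≈4.386832; u=3/4·1.775336+2·(-6.363748)+1/2·4.386832≈-9.202577; next y=-1/2·(-4.775336)+1/4·(-9.202577)≈0.087024
n=6: y≈0.087024, sp=-3, e=sp−y≈-3.087024; I≈-9.450772, D=e−e_prev≈-4.862360; u=3/4·(-3.087024)+2·(-9.450772)+1/2·(-4.862360)≈-23.647991; next y=-1/2·0.087024+1/4·(-23.647991)≈-5.955510
n=7: y≈-5.955510, sp=-3, e=sp−y≈2.955510; I≈-6.495262, D=e−e_prev≈6.042534; u=3/4·2.955510+2·(-6.495262)+1/2·6.042534≈-7.752624; next y=-1/2·(-5.955510)+1/4·(-7.752624)≈1.039599
n=8: y≈1.039599, sp=-3, e=sp−y≈-4.039599; I≈-10.534861, D=e−e_prev≈-6.995108; u=3/4·(-4.039599)+2·(-10.534861)+1/2·(-6.995108)≈-27.596974; next y=-1/2·1.039599+1/4·(-27.596974)≈-7.419043
n=9: y≈-7.419043, sp=-3, e=sp−y≈4.419043; I≈-6.115818, D=e−e_prev≈8.458642; u=3/4·4.419043+2·(-6.115818)+1/2·8.458642≈-4.688032; next y=-1/2·(-7.419043)+1/4·(-4.688032)≈2.537513
n=10: y≈2.537513, sp=-3, e=sp−y≈-5.537513; I≈-11.653331, D=e−e_prev≈-9.956556; u=3/4·(-5.537513)+2·(-11.653331)+1/2·(-9.956556)≈-32.438075; next y=-1/2·2.537513+1/4·(-32.438075)≈-9.378276
n=11: y≈-9.378276, sp=-3, e=sp−y≈6.378276; I≈-5.275055, D=e−e_prev≈11.915789; u=3/4·6.378276+2·(-5.275055)+1/2·11.915789≈0.191490; next y=-1/2·(-9.378276)+1/4·0.191490≈4.737010
n=12: y≈4.737010, sp=-3, e=sp−y≈-7.737010; I≈-13.012066, D=e−e_prev≈-14.115286; u=3/4·(-7.737010)+2·(-13.012066)+1/2·(-14.115286)≈-38.884532; next y=-1/2·4.737010+1/4·(-38.884532)≈-12.089638
n=13: y≈-12.089638, sp=-3, e=sp−y≈9.089638; I≈-3.922428, D=e−e_prev≈16.826649; u=3/4·9.089638+2·(-3.922428)+1/2·16.826649≈7.385698; next y=-1/2·(-12.089638)+1/4·7.385698≈7.891244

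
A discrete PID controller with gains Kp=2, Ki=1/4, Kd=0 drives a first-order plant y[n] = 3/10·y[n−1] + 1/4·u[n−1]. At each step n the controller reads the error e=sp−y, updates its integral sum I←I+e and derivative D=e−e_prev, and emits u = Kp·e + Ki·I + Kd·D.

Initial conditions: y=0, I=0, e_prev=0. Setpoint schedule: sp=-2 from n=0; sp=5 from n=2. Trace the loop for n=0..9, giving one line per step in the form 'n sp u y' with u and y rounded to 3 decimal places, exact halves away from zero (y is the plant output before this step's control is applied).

0 -2 -4.500 0.000
1 -2 -2.469 -1.125
2 5 12.679 -0.955
3 5 5.532 2.883
4 5 7.491 2.248
5 5 7.506 2.547
6 5 7.909 2.641
7 5 8.209 2.769
8 5 8.511 2.883
9 5 8.794 2.993

(exact arithmetic carried between steps; '≈' marks a value shown rounded to 6 d.p. or computed from one; I and e_prev carry over from the previous line; the table rounds u and y to 3 d.p., halves away from zero)
n=0: y=0, sp=-2, e=sp−y=-2; I=-2, D=e−e_prev=-2; u=2·(-2)+1/4·(-2)+0·(-2)=-4.5; next y=3/10·0+1/4·(-4.5)=-1.125
n=1: y=-1.125, sp=-2, e=sp−y=-0.875; I=-2.875, D=e−e_prev=1.125; u=2·(-0.875)+1/4·(-2.875)+0·1.125=-2.46875; next y=3/10·(-1.125)+1/4·(-2.46875)≈-0.954688
n=2: y≈-0.954688, sp=5, e=sp−y≈5.954688; I≈3.079688, D=e−e_prev≈6.829688; u=2·5.954688+1/4·3.079688+0·6.829688≈12.679297; next y=3/10·(-0.954688)+1/4·12.679297≈2.883418
n=3: y≈2.883418, sp=5, e=sp−y≈2.116582; I≈5.196270, D=e−e_prev≈-3.838105; u=2·2.116582+1/4·5.196270+0·(-3.838105)≈5.532231; next y=3/10·2.883418+1/4·5.532231≈2.248083
n=4: y≈2.248083, sp=5, e=sp−y≈2.751917; I≈7.948186, D=e−e_prev≈0.635335; u=2·2.751917+1/4·7.948186+0·0.635335≈7.490880; next y=3/10·2.248083+1/4·7.490880≈2.547145
n=5: y≈2.547145, sp=5, e=sp−y≈2.452855; I≈10.401041, D=e−e_prev≈-0.299062; u=2·2.452855+1/4·10.401041+0·(-0.299062)≈7.505970; next y=3/10·2.547145+1/4·7.505970≈2.640636
n=6: y≈2.640636, sp=5, e=sp−y≈2.359364; I≈12.760405, D=e−e_prev≈-0.093491; u=2·2.359364+1/4·12.760405+0·(-0.093491)≈7.908829; next y=3/10·2.640636+1/4·7.908829≈2.769398
n=7: y≈2.769398, sp=5, e=sp−y≈2.230602; I≈14.991007, D=e−e_prev≈-0.128762; u=2·2.230602+1/4·14.991007+0·(-0.128762)≈8.208956; next y=3/10·2.769398+1/4·8.208956≈2.883058
n=8: y≈2.883058, sp=5, e=sp−y≈2.116942; I≈17.107949, D=e−e_prev≈-0.113660; u=2·2.116942+1/4·17.107949+0·(-0.113660)≈8.510871; next y=3/10·2.883058+1/4·8.510871≈2.992635
n=9: y≈2.992635, sp=5, e=sp−y≈2.007365; I≈19.115314, D=e−e_prev≈-0.109577; u=2·2.007365+1/4·19.115314+0·(-0.109577)≈8.793558; next y=3/10·2.992635+1/4·8.793558≈3.096180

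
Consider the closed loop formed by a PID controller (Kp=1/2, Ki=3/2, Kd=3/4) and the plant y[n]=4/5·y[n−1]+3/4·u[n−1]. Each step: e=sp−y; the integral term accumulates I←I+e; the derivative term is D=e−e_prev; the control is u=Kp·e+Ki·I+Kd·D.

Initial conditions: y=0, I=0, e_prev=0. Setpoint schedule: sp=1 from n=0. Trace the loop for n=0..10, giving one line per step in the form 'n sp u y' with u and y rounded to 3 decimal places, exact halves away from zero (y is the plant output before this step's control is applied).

(exact arithmetic carried between steps; '≈' marks a value shown rounded to 6 d.p. or computed from one; I and e_prev carry over from the previous line; the table rounds u and y to 3 d.p., halves away from zero)
n=0: y=0, sp=1, e=sp−y=1; I=1, D=e−e_prev=1; u=1/2·1+3/2·1+3/4·1=2.75; next y=4/5·0+3/4·2.75=2.0625
n=1: y=2.0625, sp=1, e=sp−y=-1.0625; I=-0.0625, D=e−e_prev=-2.0625; u=1/2·(-1.0625)+3/2·(-0.0625)+3/4·(-2.0625)=-2.171875; next y=4/5·2.0625+3/4·(-2.171875)≈0.021094
n=2: y≈0.021094, sp=1, e=sp−y≈0.978906; I≈0.916406, D=e−e_prev≈2.041406; u=1/2·0.978906+3/2·0.916406+3/4·2.041406≈3.395117; next y=4/5·0.021094+3/4·3.395117≈2.563213
n=3: y≈2.563213, sp=1, e=sp−y≈-1.563213; I≈-0.646807, D=e−e_prev≈-2.542119; u=1/2·(-1.563213)+3/2·(-0.646807)+3/4·(-2.542119)≈-3.658406; next y=4/5·2.563213+3/4·(-3.658406)≈-0.693234
n=4: y≈-0.693234, sp=1, e=sp−y≈1.693234; I≈1.046427, D=e−e_prev≈3.256447; u=1/2·1.693234+3/2·1.046427+3/4·3.256447≈4.858593; next y=4/5·(-0.693234)+3/4·4.858593≈3.089358
n=5: y≈3.089358, sp=1, e=sp−y≈-2.089358; I≈-1.042930, D=e−e_prev≈-3.782592; u=1/2·(-2.089358)+3/2·(-1.042930)+3/4·(-3.782592)≈-5.446018; next y=4/5·3.089358+3/4·(-5.446018)≈-1.613027
n=6: y≈-1.613027, sp=1, e=sp−y≈2.613027; I≈1.570097, D=e−e_prev≈4.702385; u=1/2·2.613027+3/2·1.570097+3/4·4.702385≈7.188448; next y=4/5·(-1.613027)+3/4·7.188448≈4.100914
n=7: y≈4.100914, sp=1, e=sp−y≈-3.100914; I≈-1.530817, D=e−e_prev≈-5.713942; u=1/2·(-3.100914)+3/2·(-1.530817)+3/4·(-5.713942)≈-8.132139; next y=4/5·4.100914+3/4·(-8.132139)≈-2.818373
n=8: y≈-2.818373, sp=1, e=sp−y≈3.818373; I≈2.287556, D=e−e_prev≈6.919287; u=1/2·3.818373+3/2·2.287556+3/4·6.919287≈10.529986; next y=4/5·(-2.818373)+3/4·10.529986≈5.642791
n=9: y≈5.642791, sp=1, e=sp−y≈-4.642791; I≈-2.355235, D=e−e_prev≈-8.461164; u=1/2·(-4.642791)+3/2·(-2.355235)+3/4·(-8.461164)≈-12.200121; next y=4/5·5.642791+3/4·(-12.200121)≈-4.635858
n=10: y≈-4.635858, sp=1, e=sp−y≈5.635858; I≈3.280623, D=e−e_prev≈10.278649; u=1/2·5.635858+3/2·3.280623+3/4·10.278649≈15.447850; next y=4/5·(-4.635858)+3/4·15.447850≈7.877201

0 1 2.750 0.000
1 1 -2.172 2.063
2 1 3.395 0.021
3 1 -3.658 2.563
4 1 4.859 -0.693
5 1 -5.446 3.089
6 1 7.188 -1.613
7 1 -8.132 4.101
8 1 10.530 -2.818
9 1 -12.200 5.643
10 1 15.448 -4.636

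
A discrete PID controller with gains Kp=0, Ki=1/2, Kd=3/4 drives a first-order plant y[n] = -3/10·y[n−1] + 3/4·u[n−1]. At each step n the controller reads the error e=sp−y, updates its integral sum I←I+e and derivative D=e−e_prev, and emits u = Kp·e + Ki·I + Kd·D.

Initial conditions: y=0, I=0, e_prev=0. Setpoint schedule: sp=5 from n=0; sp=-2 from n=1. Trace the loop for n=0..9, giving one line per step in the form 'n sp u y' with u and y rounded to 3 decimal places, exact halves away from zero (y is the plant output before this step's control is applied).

0 5 6.250 0.000
1 -2 -9.609 4.688
2 -2 12.438 -8.613
3 -2 -19.888 11.913
4 -2 26.554 -18.490
5 -2 -42.944 25.462
6 -2 57.925 -39.846
7 -2 -91.188 55.398
8 -2 127.056 -85.011
9 -2 -194.002 120.795

(exact arithmetic carried between steps; '≈' marks a value shown rounded to 6 d.p. or computed from one; I and e_prev carry over from the previous line; the table rounds u and y to 3 d.p., halves away from zero)
n=0: y=0, sp=5, e=sp−y=5; I=5, D=e−e_prev=5; u=0·5+1/2·5+3/4·5=6.25; next y=-3/10·0+3/4·6.25=4.6875
n=1: y=4.6875, sp=-2, e=sp−y=-6.6875; I=-1.6875, D=e−e_prev=-11.6875; u=0·(-6.6875)+1/2·(-1.6875)+3/4·(-11.6875)=-9.609375; next y=-3/10·4.6875+3/4·(-9.609375)≈-8.613281
n=2: y≈-8.613281, sp=-2, e=sp−y≈6.613281; I≈4.925781, D=e−e_prev≈13.300781; u=0·6.613281+1/2·4.925781+3/4·13.300781≈12.438477; next y=-3/10·(-8.613281)+3/4·12.438477≈11.912842
n=3: y≈11.912842, sp=-2, e=sp−y≈-13.912842; I≈-8.987061, D=e−e_prev≈-20.526123; u=0·(-13.912842)+1/2·(-8.987061)+3/4·(-20.526123)≈-19.888123; next y=-3/10·11.912842+3/4·(-19.888123)≈-18.489944
n=4: y≈-18.489944, sp=-2, e=sp−y≈16.489944; I≈7.502884, D=e−e_prev≈30.402786; u=0·16.489944+1/2·7.502884+3/4·30.402786≈26.553532; next y=-3/10·(-18.489944)+3/4·26.553532≈25.462132
n=5: y≈25.462132, sp=-2, e=sp−y≈-27.462132; I≈-19.959248, D=e−e_prev≈-43.952077; u=0·(-27.462132)+1/2·(-19.959248)+3/4·(-43.952077)≈-42.943681; next y=-3/10·25.462132+3/4·(-42.943681)≈-39.846401
n=6: y≈-39.846401, sp=-2, e=sp−y≈37.846401; I≈17.887153, D=e−e_prev≈65.308533; u=0·37.846401+1/2·17.887153+3/4·65.308533≈57.924976; next y=-3/10·(-39.846401)+3/4·57.924976≈55.397652
n=7: y≈55.397652, sp=-2, e=sp−y≈-57.397652; I≈-39.510500, D=e−e_prev≈-95.244053; u=0·(-57.397652)+1/2·(-39.510500)+3/4·(-95.244053)≈-91.188289; next y=-3/10·55.397652+3/4·(-91.188289)≈-85.010513
n=8: y≈-85.010513, sp=-2, e=sp−y≈83.010513; I≈43.500013, D=e−e_prev≈140.408165; u=0·83.010513+1/2·43.500013+3/4·140.408165≈127.056130; next y=-3/10·(-85.010513)+3/4·127.056130≈120.795251
n=9: y≈120.795251, sp=-2, e=sp−y≈-122.795251; I≈-79.295238, D=e−e_prev≈-205.805764; u=0·(-122.795251)+1/2·(-79.295238)+3/4·(-205.805764)≈-194.001942; next y=-3/10·120.795251+3/4·(-194.001942)≈-181.740032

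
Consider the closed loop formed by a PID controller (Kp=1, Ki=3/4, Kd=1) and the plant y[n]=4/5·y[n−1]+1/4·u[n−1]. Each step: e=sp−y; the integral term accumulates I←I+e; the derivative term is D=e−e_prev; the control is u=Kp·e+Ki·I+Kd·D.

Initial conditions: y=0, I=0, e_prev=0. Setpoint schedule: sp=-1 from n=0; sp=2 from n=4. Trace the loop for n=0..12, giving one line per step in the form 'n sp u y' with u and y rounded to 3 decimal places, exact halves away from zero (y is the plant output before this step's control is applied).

(exact arithmetic carried between steps; '≈' marks a value shown rounded to 6 d.p. or computed from one; I and e_prev carry over from the previous line; the table rounds u and y to 3 d.p., halves away from zero)
n=0: y=0, sp=-1, e=sp−y=-1; I=-1, D=e−e_prev=-1; u=1·(-1)+3/4·(-1)+1·(-1)=-2.75; next y=4/5·0+1/4·(-2.75)=-0.6875
n=1: y=-0.6875, sp=-1, e=sp−y=-0.3125; I=-1.3125, D=e−e_prev=0.6875; u=1·(-0.3125)+3/4·(-1.3125)+1·0.6875=-0.609375; next y=4/5·(-0.6875)+1/4·(-0.609375)≈-0.702344
n=2: y≈-0.702344, sp=-1, e=sp−y≈-0.297656; I≈-1.610156, D=e−e_prev≈0.014844; u=1·(-0.297656)+3/4·(-1.610156)+1·0.014844≈-1.490430; next y=4/5·(-0.702344)+1/4·(-1.490430)≈-0.934482
n=3: y≈-0.934482, sp=-1, e=sp−y≈-0.065518; I≈-1.675674, D=e−e_prev≈0.232139; u=1·(-0.065518)+3/4·(-1.675674)+1·0.232139≈-1.090134; next y=4/5·(-0.934482)+1/4·(-1.090134)≈-1.020120
n=4: y≈-1.020120, sp=2, e=sp−y≈3.020120; I≈1.344446, D=e−e_prev≈3.085637; u=1·3.020120+3/4·1.344446+1·3.085637≈7.114091; next y=4/5·(-1.020120)+1/4·7.114091≈0.962427
n=5: y≈0.962427, sp=2, e=sp−y≈1.037573; I≈2.382019, D=e−e_prev≈-1.982547; u=1·1.037573+3/4·2.382019+1·(-1.982547)≈0.841540; next y=4/5·0.962427+1/4·0.841540≈0.980327
n=6: y≈0.980327, sp=2, e=sp−y≈1.019673; I≈3.401692, D=e−e_prev≈-0.017900; u=1·1.019673+3/4·3.401692+1·(-0.017900)≈3.553043; next y=4/5·0.980327+1/4·3.553043≈1.672522
n=7: y≈1.672522, sp=2, e=sp−y≈0.327478; I≈3.729170, D=e−e_prev≈-0.692195; u=1·0.327478+3/4·3.729170+1·(-0.692195)≈2.432160; next y=4/5·1.672522+1/4·2.432160≈1.946058
n=8: y≈1.946058, sp=2, e=sp−y≈0.053942; I≈3.783112, D=e−e_prev≈-0.273536; u=1·0.053942+3/4·3.783112+1·(-0.273536)≈2.617741; next y=4/5·1.946058+1/4·2.617741≈2.211281
n=9: y≈2.211281, sp=2, e=sp−y≈-0.211281; I≈3.571831, D=e−e_prev≈-0.265224; u=1·(-0.211281)+3/4·3.571831+1·(-0.265224)≈2.202368; next y=4/5·2.211281+1/4·2.202368≈2.319617
n=10: y≈2.319617, sp=2, e=sp−y≈-0.319617; I≈3.252214, D=e−e_prev≈-0.108336; u=1·(-0.319617)+3/4·3.252214+1·(-0.108336)≈2.011207; next y=4/5·2.319617+1/4·2.011207≈2.358496
n=11: y≈2.358496, sp=2, e=sp−y≈-0.358496; I≈2.893718, D=e−e_prev≈-0.038878; u=1·(-0.358496)+3/4·2.893718+1·(-0.038878)≈1.772915; next y=4/5·2.358496+1/4·1.772915≈2.330025
n=12: y≈2.330025, sp=2, e=sp−y≈-0.330025; I≈2.563693, D=e−e_prev≈0.028470; u=1·(-0.330025)+3/4·2.563693+1·0.028470≈1.621215; next y=4/5·2.330025+1/4·1.621215≈2.269324

0 -1 -2.750 0.000
1 -1 -0.609 -0.688
2 -1 -1.490 -0.702
3 -1 -1.090 -0.934
4 2 7.114 -1.020
5 2 0.842 0.962
6 2 3.553 0.980
7 2 2.432 1.673
8 2 2.618 1.946
9 2 2.202 2.211
10 2 2.011 2.320
11 2 1.773 2.358
12 2 1.621 2.330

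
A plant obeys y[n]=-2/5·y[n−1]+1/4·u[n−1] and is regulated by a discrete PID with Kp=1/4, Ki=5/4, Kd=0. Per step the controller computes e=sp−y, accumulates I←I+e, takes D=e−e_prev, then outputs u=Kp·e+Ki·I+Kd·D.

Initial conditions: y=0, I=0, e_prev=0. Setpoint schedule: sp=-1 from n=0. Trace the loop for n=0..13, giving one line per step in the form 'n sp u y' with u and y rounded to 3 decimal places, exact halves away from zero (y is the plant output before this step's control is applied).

(exact arithmetic carried between steps; '≈' marks a value shown rounded to 6 d.p. or computed from one; I and e_prev carry over from the previous line; the table rounds u and y to 3 d.p., halves away from zero)
n=0: y=0, sp=-1, e=sp−y=-1; I=-1, D=e−e_prev=-1; u=1/4·(-1)+5/4·(-1)+0·(-1)=-1.5; next y=-2/5·0+1/4·(-1.5)=-0.375
n=1: y=-0.375, sp=-1, e=sp−y=-0.625; I=-1.625, D=e−e_prev=0.375; u=1/4·(-0.625)+5/4·(-1.625)+0·0.375=-2.1875; next y=-2/5·(-0.375)+1/4·(-2.1875)=-0.396875
n=2: y=-0.396875, sp=-1, e=sp−y=-0.603125; I=-2.228125, D=e−e_prev=0.021875; u=1/4·(-0.603125)+5/4·(-2.228125)+0·0.021875≈-2.935938; next y=-2/5·(-0.396875)+1/4·(-2.935938)≈-0.575234
n=3: y≈-0.575234, sp=-1, e=sp−y≈-0.424766; I≈-2.652891, D=e−e_prev≈0.178359; u=1/4·(-0.424766)+5/4·(-2.652891)+0·0.178359≈-3.422305; next y=-2/5·(-0.575234)+1/4·(-3.422305)≈-0.625482
n=4: y≈-0.625482, sp=-1, e=sp−y≈-0.374518; I≈-3.027408, D=e−e_prev≈0.050248; u=1/4·(-0.374518)+5/4·(-3.027408)+0·0.050248≈-3.877890; next y=-2/5·(-0.625482)+1/4·(-3.877890)≈-0.719279
n=5: y≈-0.719279, sp=-1, e=sp−y≈-0.280721; I≈-3.308129, D=e−e_prev≈0.093797; u=1/4·(-0.280721)+5/4·(-3.308129)+0·0.093797≈-4.205341; next y=-2/5·(-0.719279)+1/4·(-4.205341)≈-0.763623
n=6: y≈-0.763623, sp=-1, e=sp−y≈-0.236377; I≈-3.544505, D=e−e_prev≈0.044344; u=1/4·(-0.236377)+5/4·(-3.544505)+0·0.044344≈-4.489726; next y=-2/5·(-0.763623)+1/4·(-4.489726)≈-0.816982
n=7: y≈-0.816982, sp=-1, e=sp−y≈-0.183018; I≈-3.727523, D=e−e_prev≈0.053359; u=1/4·(-0.183018)+5/4·(-3.727523)+0·0.053359≈-4.705159; next y=-2/5·(-0.816982)+1/4·(-4.705159)≈-0.849497
n=8: y≈-0.849497, sp=-1, e=sp−y≈-0.150503; I≈-3.878026, D=e−e_prev≈0.032515; u=1/4·(-0.150503)+5/4·(-3.878026)+0·0.032515≈-4.885159; next y=-2/5·(-0.849497)+1/4·(-4.885159)≈-0.881491
n=9: y≈-0.881491, sp=-1, e=sp−y≈-0.118509; I≈-3.996535, D=e−e_prev≈0.031994; u=1/4·(-0.118509)+5/4·(-3.996535)+0·0.031994≈-5.025297; next y=-2/5·(-0.881491)+1/4·(-5.025297)≈-0.903728
n=10: y≈-0.903728, sp=-1, e=sp−y≈-0.096272; I≈-4.092808, D=e−e_prev≈0.022237; u=1/4·(-0.096272)+5/4·(-4.092808)+0·0.022237≈-5.140078; next y=-2/5·(-0.903728)+1/4·(-5.140078)≈-0.923528
n=11: y≈-0.923528, sp=-1, e=sp−y≈-0.076472; I≈-4.169279, D=e−e_prev≈0.019801; u=1/4·(-0.076472)+5/4·(-4.169279)+0·0.019801≈-5.230717; next y=-2/5·(-0.923528)+1/4·(-5.230717)≈-0.938268
n=12: y≈-0.938268, sp=-1, e=sp−y≈-0.061732; I≈-4.231011, D=e−e_prev≈0.014740; u=1/4·(-0.061732)+5/4·(-4.231011)+0·0.014740≈-5.304197; next y=-2/5·(-0.938268)+1/4·(-5.304197)≈-0.950742
n=13: y≈-0.950742, sp=-1, e=sp−y≈-0.049258; I≈-4.280269, D=e−e_prev≈0.012474; u=1/4·(-0.049258)+5/4·(-4.280269)+0·0.012474≈-5.362651; next y=-2/5·(-0.950742)+1/4·(-5.362651)≈-0.960366

0 -1 -1.500 0.000
1 -1 -2.188 -0.375
2 -1 -2.936 -0.397
3 -1 -3.422 -0.575
4 -1 -3.878 -0.625
5 -1 -4.205 -0.719
6 -1 -4.490 -0.764
7 -1 -4.705 -0.817
8 -1 -4.885 -0.849
9 -1 -5.025 -0.881
10 -1 -5.140 -0.904
11 -1 -5.231 -0.924
12 -1 -5.304 -0.938
13 -1 -5.363 -0.951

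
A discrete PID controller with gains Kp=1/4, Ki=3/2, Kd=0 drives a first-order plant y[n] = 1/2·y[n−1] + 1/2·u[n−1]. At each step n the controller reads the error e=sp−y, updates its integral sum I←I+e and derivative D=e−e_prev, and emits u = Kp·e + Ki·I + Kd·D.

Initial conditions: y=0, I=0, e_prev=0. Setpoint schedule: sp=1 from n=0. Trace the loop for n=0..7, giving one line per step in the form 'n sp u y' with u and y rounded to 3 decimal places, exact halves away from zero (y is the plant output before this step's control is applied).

0 1 1.750 0.000
1 1 1.719 0.875
2 1 1.168 1.297
3 1 0.835 1.232
4 1 0.834 1.034
5 1 0.958 0.934
6 1 1.036 0.946
7 1 1.038 0.991

(exact arithmetic carried between steps; '≈' marks a value shown rounded to 6 d.p. or computed from one; I and e_prev carry over from the previous line; the table rounds u and y to 3 d.p., halves away from zero)
n=0: y=0, sp=1, e=sp−y=1; I=1, D=e−e_prev=1; u=1/4·1+3/2·1+0·1=1.75; next y=1/2·0+1/2·1.75=0.875
n=1: y=0.875, sp=1, e=sp−y=0.125; I=1.125, D=e−e_prev=-0.875; u=1/4·0.125+3/2·1.125+0·(-0.875)=1.71875; next y=1/2·0.875+1/2·1.71875=1.296875
n=2: y=1.296875, sp=1, e=sp−y=-0.296875; I=0.828125, D=e−e_prev=-0.421875; u=1/4·(-0.296875)+3/2·0.828125+0·(-0.421875)≈1.167969; next y=1/2·1.296875+1/2·1.167969≈1.232422
n=3: y≈1.232422, sp=1, e=sp−y≈-0.232422; I≈0.595703, D=e−e_prev≈0.064453; u=1/4·(-0.232422)+3/2·0.595703+0·0.064453≈0.835449; next y=1/2·1.232422+1/2·0.835449≈1.033936
n=4: y≈1.033936, sp=1, e=sp−y≈-0.033936; I≈0.561768, D=e−e_prev≈0.198486; u=1/4·(-0.033936)+3/2·0.561768+0·0.198486≈0.834167; next y=1/2·1.033936+1/2·0.834167≈0.934052
n=5: y≈0.934052, sp=1, e=sp−y≈0.065948; I≈0.627716, D=e−e_prev≈0.099884; u=1/4·0.065948+3/2·0.627716+0·0.099884≈0.958061; next y=1/2·0.934052+1/2·0.958061≈0.946056
n=6: y≈0.946056, sp=1, e=sp−y≈0.053944; I≈0.681660, D=e−e_prev≈-0.012005; u=1/4·0.053944+3/2·0.681660+0·(-0.012005)≈1.035975; next y=1/2·0.946056+1/2·1.035975≈0.991016
n=7: y≈0.991016, sp=1, e=sp−y≈0.008984; I≈0.690644, D=e−e_prev≈-0.044960; u=1/4·0.008984+3/2·0.690644+0·(-0.044960)≈1.038212; next y=1/2·0.991016+1/2·1.038212≈1.014614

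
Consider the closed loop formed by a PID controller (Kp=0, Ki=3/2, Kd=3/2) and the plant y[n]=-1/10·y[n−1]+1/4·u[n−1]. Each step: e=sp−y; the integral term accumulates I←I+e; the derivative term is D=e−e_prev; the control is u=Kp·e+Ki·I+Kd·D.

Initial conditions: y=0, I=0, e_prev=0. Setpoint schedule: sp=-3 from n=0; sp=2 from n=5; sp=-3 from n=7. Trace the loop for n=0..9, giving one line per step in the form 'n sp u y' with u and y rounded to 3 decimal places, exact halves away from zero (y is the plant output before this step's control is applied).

0 -3 -9.000 0.000
1 -3 -2.250 -2.250
2 -3 -12.488 -0.338
3 -3 -5.361 -3.088
4 -3 -15.525 -1.031
5 2 7.848 -3.778
6 2 -13.459 2.340
7 -3 -1.977 -3.599
8 -3 -12.879 -0.134
9 -3 -2.765 -3.206

(exact arithmetic carried between steps; '≈' marks a value shown rounded to 6 d.p. or computed from one; I and e_prev carry over from the previous line; the table rounds u and y to 3 d.p., halves away from zero)
n=0: y=0, sp=-3, e=sp−y=-3; I=-3, D=e−e_prev=-3; u=0·(-3)+3/2·(-3)+3/2·(-3)=-9; next y=-1/10·0+1/4·(-9)=-2.25
n=1: y=-2.25, sp=-3, e=sp−y=-0.75; I=-3.75, D=e−e_prev=2.25; u=0·(-0.75)+3/2·(-3.75)+3/2·2.25=-2.25; next y=-1/10·(-2.25)+1/4·(-2.25)=-0.3375
n=2: y=-0.3375, sp=-3, e=sp−y=-2.6625; I=-6.4125, D=e−e_prev=-1.9125; u=0·(-2.6625)+3/2·(-6.4125)+3/2·(-1.9125)=-12.4875; next y=-1/10·(-0.3375)+1/4·(-12.4875)=-3.088125
n=3: y=-3.088125, sp=-3, e=sp−y=0.088125; I=-6.324375, D=e−e_prev=2.750625; u=0·0.088125+3/2·(-6.324375)+3/2·2.750625=-5.360625; next y=-1/10·(-3.088125)+1/4·(-5.360625)≈-1.031344
n=4: y≈-1.031344, sp=-3, e=sp−y≈-1.968656; I≈-8.293031, D=e−e_prev≈-2.056781; u=0·(-1.968656)+3/2·(-8.293031)+3/2·(-2.056781)≈-15.524719; next y=-1/10·(-1.031344)+1/4·(-15.524719)≈-3.778045
n=5: y≈-3.778045, sp=2, e=sp−y≈5.778045; I≈-2.514986, D=e−e_prev≈7.746702; u=0·5.778045+3/2·(-2.514986)+3/2·7.746702≈7.847573; next y=-1/10·(-3.778045)+1/4·7.847573≈2.339698
n=6: y≈2.339698, sp=2, e=sp−y≈-0.339698; I≈-2.854684, D=e−e_prev≈-6.117743; u=0·(-0.339698)+3/2·(-2.854684)+3/2·(-6.117743)≈-13.458641; next y=-1/10·2.339698+1/4·(-13.458641)≈-3.598630
n=7: y≈-3.598630, sp=-3, e=sp−y≈0.598630; I≈-2.256054, D=e−e_prev≈0.938328; u=0·0.598630+3/2·(-2.256054)+3/2·0.938328≈-1.976589; next y=-1/10·(-3.598630)+1/4·(-1.976589)≈-0.134284
n=8: y≈-0.134284, sp=-3, e=sp−y≈-2.865716; I≈-5.121770, D=e−e_prev≈-3.464346; u=0·(-2.865716)+3/2·(-5.121770)+3/2·(-3.464346)≈-12.879173; next y=-1/10·(-0.134284)+1/4·(-12.879173)≈-3.206365
n=9: y≈-3.206365, sp=-3, e=sp−y≈0.206365; I≈-4.915405, D=e−e_prev≈3.072080; u=0·0.206365+3/2·(-4.915405)+3/2·3.072080≈-2.764986; next y=-1/10·(-3.206365)+1/4·(-2.764986)≈-0.370610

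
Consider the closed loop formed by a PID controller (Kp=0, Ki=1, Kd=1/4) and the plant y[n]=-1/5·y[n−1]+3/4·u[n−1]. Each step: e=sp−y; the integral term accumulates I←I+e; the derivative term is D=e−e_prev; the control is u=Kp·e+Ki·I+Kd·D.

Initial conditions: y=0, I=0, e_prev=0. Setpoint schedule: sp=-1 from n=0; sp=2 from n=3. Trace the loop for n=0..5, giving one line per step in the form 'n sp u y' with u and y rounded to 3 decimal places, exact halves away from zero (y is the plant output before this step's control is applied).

(exact arithmetic carried between steps; '≈' marks a value shown rounded to 6 d.p. or computed from one; I and e_prev carry over from the previous line; the table rounds u and y to 3 d.p., halves away from zero)
n=0: y=0, sp=-1, e=sp−y=-1; I=-1, D=e−e_prev=-1; u=0·(-1)+1·(-1)+1/4·(-1)=-1.25; next y=-1/5·0+3/4·(-1.25)=-0.9375
n=1: y=-0.9375, sp=-1, e=sp−y=-0.0625; I=-1.0625, D=e−e_prev=0.9375; u=0·(-0.0625)+1·(-1.0625)+1/4·0.9375=-0.828125; next y=-1/5·(-0.9375)+3/4·(-0.828125)≈-0.433594
n=2: y≈-0.433594, sp=-1, e=sp−y≈-0.566406; I≈-1.628906, D=e−e_prev≈-0.503906; u=0·(-0.566406)+1·(-1.628906)+1/4·(-0.503906)≈-1.754883; next y=-1/5·(-0.433594)+3/4·(-1.754883)≈-1.229443
n=3: y≈-1.229443, sp=2, e=sp−y≈3.229443; I≈1.600537, D=e−e_prev≈3.795850; u=0·3.229443+1·1.600537+1/4·3.795850≈2.549500; next y=-1/5·(-1.229443)+3/4·2.549500≈2.158013
n=4: y≈2.158013, sp=2, e=sp−y≈-0.158013; I≈1.442524, D=e−e_prev≈-3.387457; u=0·(-0.158013)+1·1.442524+1/4·(-3.387457)≈0.595660; next y=-1/5·2.158013+3/4·0.595660≈0.015142
n=5: y≈0.015142, sp=2, e=sp−y≈1.984858; I≈3.427382, D=e−e_prev≈2.142871; u=0·1.984858+1·3.427382+1/4·2.142871≈3.963100; next y=-1/5·0.015142+3/4·3.963100≈2.969296

0 -1 -1.250 0.000
1 -1 -0.828 -0.938
2 -1 -1.755 -0.434
3 2 2.549 -1.229
4 2 0.596 2.158
5 2 3.963 0.015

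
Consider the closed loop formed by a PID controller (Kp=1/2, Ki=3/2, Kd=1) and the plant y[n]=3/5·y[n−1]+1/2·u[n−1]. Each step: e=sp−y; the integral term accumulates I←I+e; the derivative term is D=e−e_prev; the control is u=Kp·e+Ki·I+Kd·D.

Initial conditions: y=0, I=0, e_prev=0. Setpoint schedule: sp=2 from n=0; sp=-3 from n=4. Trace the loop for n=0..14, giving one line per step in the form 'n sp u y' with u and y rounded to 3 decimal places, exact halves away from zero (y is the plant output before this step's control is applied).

0 2 6.000 0.000
1 2 -2.000 3.000
2 2 6.100 0.800
3 2 -2.490 3.530
4 -3 -9.084 0.873
5 -3 2.123 -4.018
6 -3 -9.247 -1.349
7 -3 3.197 -5.433
8 -3 -8.553 -1.661
9 -3 4.047 -5.273
10 -3 -8.553 -1.141
11 -3 4.251 -4.961
12 -3 -8.958 -0.851
13 -3 4.344 -4.989
14 -3 -9.314 -0.822

(exact arithmetic carried between steps; '≈' marks a value shown rounded to 6 d.p. or computed from one; I and e_prev carry over from the previous line; the table rounds u and y to 3 d.p., halves away from zero)
n=0: y=0, sp=2, e=sp−y=2; I=2, D=e−e_prev=2; u=1/2·2+3/2·2+1·2=6; next y=3/5·0+1/2·6=3
n=1: y=3, sp=2, e=sp−y=-1; I=1, D=e−e_prev=-3; u=1/2·(-1)+3/2·1+1·(-3)=-2; next y=3/5·3+1/2·(-2)=0.8
n=2: y=0.8, sp=2, e=sp−y=1.2; I=2.2, D=e−e_prev=2.2; u=1/2·1.2+3/2·2.2+1·2.2=6.1; next y=3/5·0.8+1/2·6.1=3.53
n=3: y=3.53, sp=2, e=sp−y=-1.53; I=0.67, D=e−e_prev=-2.73; u=1/2·(-1.53)+3/2·0.67+1·(-2.73)=-2.49; next y=3/5·3.53+1/2·(-2.49)=0.873
n=4: y=0.873, sp=-3, e=sp−y=-3.873; I=-3.203, D=e−e_prev=-2.343; u=1/2·(-3.873)+3/2·(-3.203)+1·(-2.343)=-9.084; next y=3/5·0.873+1/2·(-9.084)=-4.0182
n=5: y=-4.0182, sp=-3, e=sp−y=1.0182; I=-2.1848, D=e−e_prev=4.8912; u=1/2·1.0182+3/2·(-2.1848)+1·4.8912=2.1231; next y=3/5·(-4.0182)+1/2·2.1231=-1.34937
n=6: y=-1.34937, sp=-3, e=sp−y=-1.65063; I=-3.83543, D=e−e_prev=-2.66883; u=1/2·(-1.65063)+3/2·(-3.83543)+1·(-2.66883)=-9.24729; next y=3/5·(-1.34937)+1/2·(-9.24729)=-5.433267
n=7: y=-5.433267, sp=-3, e=sp−y=2.433267; I=-1.402163, D=e−e_prev=4.083897; u=1/2·2.433267+3/2·(-1.402163)+1·4.083897=3.197286; next y=3/5·(-5.433267)+1/2·3.197286≈-1.661317
n=8: y≈-1.661317, sp=-3, e=sp−y≈-1.338683; I≈-2.740846, D=e−e_prev≈-3.771950; u=1/2·(-1.338683)+3/2·(-2.740846)+1·(-3.771950)≈-8.552560; next y=3/5·(-1.661317)+1/2·(-8.552560)≈-5.273070
n=9: y≈-5.273070, sp=-3, e=sp−y≈2.273070; I≈-0.467776, D=e−e_prev≈3.611753; u=1/2·2.273070+3/2·(-0.467776)+1·3.611753≈4.046625; next y=3/5·(-5.273070)+1/2·4.046625≈-1.140530
n=10: y≈-1.140530, sp=-3, e=sp−y≈-1.859470; I≈-2.327246, D=e−e_prev≈-4.132541; u=1/2·(-1.859470)+3/2·(-2.327246)+1·(-4.132541)≈-8.553144; next y=3/5·(-1.140530)+1/2·(-8.553144)≈-4.960890
n=11: y≈-4.960890, sp=-3, e=sp−y≈1.960890; I≈-0.366356, D=e−e_prev≈3.820360; u=1/2·1.960890+3/2·(-0.366356)+1·3.820360≈4.251272; next y=3/5·(-4.960890)+1/2·4.251272≈-0.850898
n=12: y≈-0.850898, sp=-3, e=sp−y≈-2.149102; I≈-2.515458, D=e−e_prev≈-4.109992; u=1/2·(-2.149102)+3/2·(-2.515458)+1·(-4.109992)≈-8.957729; next y=3/5·(-0.850898)+1/2·(-8.957729)≈-4.989403
n=13: y≈-4.989403, sp=-3, e=sp−y≈1.989403; I≈-0.526054, D=e−e_prev≈4.138505; u=1/2·1.989403+3/2·(-0.526054)+1·4.138505≈4.344126; next y=3/5·(-4.989403)+1/2·4.344126≈-0.821579
n=14: y≈-0.821579, sp=-3, e=sp−y≈-2.178421; I≈-2.704475, D=e−e_prev≈-4.167824; u=1/2·(-2.178421)+3/2·(-2.704475)+1·(-4.167824)≈-9.313747; next y=3/5·(-0.821579)+1/2·(-9.313747)≈-5.149821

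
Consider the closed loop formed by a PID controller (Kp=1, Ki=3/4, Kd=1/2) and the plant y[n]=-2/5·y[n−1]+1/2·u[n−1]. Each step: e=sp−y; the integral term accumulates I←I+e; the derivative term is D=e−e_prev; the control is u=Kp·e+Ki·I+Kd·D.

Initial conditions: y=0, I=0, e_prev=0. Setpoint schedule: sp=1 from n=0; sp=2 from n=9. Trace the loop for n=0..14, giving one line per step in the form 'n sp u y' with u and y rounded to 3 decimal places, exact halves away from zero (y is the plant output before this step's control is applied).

0 1 2.250 0.000
1 1 -0.031 1.125
2 1 4.016 -0.466
3 1 -1.665 2.194
4 1 7.555 -1.710
5 1 -6.251 4.462
6 1 15.325 -4.910
7 1 -17.636 9.627
8 1 33.326 -12.669
9 2 -42.718 21.731
10 2 75.693 -30.051
11 2 -105.976 49.867
12 2 174.387 -72.935
13 2 -256.742 116.367
14 2 407.525 -174.918

(exact arithmetic carried between steps; '≈' marks a value shown rounded to 6 d.p. or computed from one; I and e_prev carry over from the previous line; the table rounds u and y to 3 d.p., halves away from zero)
n=0: y=0, sp=1, e=sp−y=1; I=1, D=e−e_prev=1; u=1·1+3/4·1+1/2·1=2.25; next y=-2/5·0+1/2·2.25=1.125
n=1: y=1.125, sp=1, e=sp−y=-0.125; I=0.875, D=e−e_prev=-1.125; u=1·(-0.125)+3/4·0.875+1/2·(-1.125)=-0.03125; next y=-2/5·1.125+1/2·(-0.03125)=-0.465625
n=2: y=-0.465625, sp=1, e=sp−y=1.465625; I=2.340625, D=e−e_prev=1.590625; u=1·1.465625+3/4·2.340625+1/2·1.590625≈4.016406; next y=-2/5·(-0.465625)+1/2·4.016406≈2.194453
n=3: y≈2.194453, sp=1, e=sp−y≈-1.194453; I≈1.146172, D=e−e_prev≈-2.660078; u=1·(-1.194453)+3/4·1.146172+1/2·(-2.660078)≈-1.664863; next y=-2/5·2.194453+1/2·(-1.664863)≈-1.710213
n=4: y≈-1.710213, sp=1, e=sp−y≈2.710213; I≈3.856385, D=e−e_prev≈3.904666; u=1·2.710213+3/4·3.856385+1/2·3.904666≈7.554834; next y=-2/5·(-1.710213)+1/2·7.554834≈4.461502
n=5: y≈4.461502, sp=1, e=sp−y≈-3.461502; I≈0.394882, D=e−e_prev≈-6.171715; u=1·(-3.461502)+3/4·0.394882+1/2·(-6.171715)≈-6.251198; next y=-2/5·4.461502+1/2·(-6.251198)≈-4.910200
n=6: y≈-4.910200, sp=1, e=sp−y≈5.910200; I≈6.305082, D=e−e_prev≈9.371702; u=1·5.910200+3/4·6.305082+1/2·9.371702≈15.324863; next y=-2/5·(-4.910200)+1/2·15.324863≈9.626512
n=7: y≈9.626512, sp=1, e=sp−y≈-8.626512; I≈-2.321429, D=e−e_prev≈-14.536712; u=1·(-8.626512)+3/4·(-2.321429)+1/2·(-14.536712)≈-17.635939; next y=-2/5·9.626512+1/2·(-17.635939)≈-12.668574
n=8: y≈-12.668574, sp=1, e=sp−y≈13.668574; I≈11.347145, D=e−e_prev≈22.295086; u=1·13.668574+3/4·11.347145+1/2·22.295086≈33.326476; next y=-2/5·(-12.668574)+1/2·33.326476≈21.730668
n=9: y≈21.730668, sp=2, e=sp−y≈-19.730668; I≈-8.383523, D=e−e_prev≈-33.399242; u=1·(-19.730668)+3/4·(-8.383523)+1/2·(-33.399242)≈-42.717931; next y=-2/5·21.730668+1/2·(-42.717931)≈-30.051233
n=10: y≈-30.051233, sp=2, e=sp−y≈32.051233; I≈23.667710, D=e−e_prev≈51.781900; u=1·32.051233+3/4·23.667710+1/2·51.781900≈75.692965; next y=-2/5·(-30.051233)+1/2·75.692965≈49.866976
n=11: y≈49.866976, sp=2, e=sp−y≈-47.866976; I≈-24.199266, D=e−e_prev≈-79.918208; u=1·(-47.866976)+3/4·(-24.199266)+1/2·(-79.918208)≈-105.975529; next y=-2/5·49.866976+1/2·(-105.975529)≈-72.934555
n=12: y≈-72.934555, sp=2, e=sp−y≈74.934555; I≈50.735289, D=e−e_prev≈122.801530; u=1·74.934555+3/4·50.735289+1/2·122.801530≈174.386787; next y=-2/5·(-72.934555)+1/2·174.386787≈116.367215
n=13: y≈116.367215, sp=2, e=sp−y≈-114.367215; I≈-63.631926, D=e−e_prev≈-189.301770; u=1·(-114.367215)+3/4·(-63.631926)+1/2·(-189.301770)≈-256.742045; next y=-2/5·116.367215+1/2·(-256.742045)≈-174.917908
n=14: y≈-174.917908, sp=2, e=sp−y≈176.917908; I≈113.285982, D=e−e_prev≈291.285124; u=1·176.917908+3/4·113.285982+1/2·291.285124≈407.524957; next y=-2/5·(-174.917908)+1/2·407.524957≈273.729642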